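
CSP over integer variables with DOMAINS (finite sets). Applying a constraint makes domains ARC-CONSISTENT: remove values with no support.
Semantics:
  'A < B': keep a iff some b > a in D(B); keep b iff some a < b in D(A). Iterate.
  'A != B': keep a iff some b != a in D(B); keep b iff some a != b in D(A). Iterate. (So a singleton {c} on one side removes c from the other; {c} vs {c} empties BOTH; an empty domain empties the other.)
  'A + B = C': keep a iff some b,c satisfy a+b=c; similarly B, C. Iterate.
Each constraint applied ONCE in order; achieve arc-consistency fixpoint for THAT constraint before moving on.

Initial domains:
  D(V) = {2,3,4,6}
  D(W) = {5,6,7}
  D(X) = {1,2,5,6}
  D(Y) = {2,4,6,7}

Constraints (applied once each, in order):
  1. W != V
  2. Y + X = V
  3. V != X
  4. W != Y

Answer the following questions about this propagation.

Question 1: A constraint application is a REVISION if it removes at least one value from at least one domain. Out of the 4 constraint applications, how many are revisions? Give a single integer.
Constraint 1 (W != V) on D(W)={5,6,7} D(V)={2,3,4,6}: no change => not a revision
Constraint 2 (Y + X = V) on D(Y)={2,4,6,7} D(X)={1,2,5,6} D(V)={2,3,4,6}: Y {2,4,6,7}->{2,4}; X {1,2,5,6}->{1,2}; V {2,3,4,6}->{3,4,6} => REVISION
Constraint 3 (V != X) on D(V)={3,4,6} D(X)={1,2}: no change => not a revision
Constraint 4 (W != Y) on D(W)={5,6,7} D(Y)={2,4}: no change => not a revision
Total revisions = 1

Answer: 1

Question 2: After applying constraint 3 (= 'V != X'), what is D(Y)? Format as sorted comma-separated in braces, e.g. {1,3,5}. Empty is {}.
Answer: {2,4}

Derivation:
Constraint 1 (W != V) on D(W)={5,6,7} D(V)={2,3,4,6}: no change
Constraint 2 (Y + X = V) on D(Y)={2,4,6,7} D(X)={1,2,5,6} D(V)={2,3,4,6}: Y {2,4,6,7}->{2,4}; X {1,2,5,6}->{1,2}; V {2,3,4,6}->{3,4,6}
Constraint 3 (V != X) on D(V)={3,4,6} D(X)={1,2}: no change
So after constraint 3: D(Y) = {2,4}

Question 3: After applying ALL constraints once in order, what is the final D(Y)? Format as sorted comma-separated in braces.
Answer: {2,4}

Derivation:
Constraint 1 (W != V) on D(W)={5,6,7} D(V)={2,3,4,6}: no change
Constraint 2 (Y + X = V) on D(Y)={2,4,6,7} D(X)={1,2,5,6} D(V)={2,3,4,6}: Y {2,4,6,7}->{2,4}; X {1,2,5,6}->{1,2}; V {2,3,4,6}->{3,4,6}
Constraint 3 (V != X) on D(V)={3,4,6} D(X)={1,2}: no change
Constraint 4 (W != Y) on D(W)={5,6,7} D(Y)={2,4}: no change
So after all 4 constraints: D(Y) = {2,4}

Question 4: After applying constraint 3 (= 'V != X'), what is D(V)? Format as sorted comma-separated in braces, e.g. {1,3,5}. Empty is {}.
Answer: {3,4,6}

Derivation:
Constraint 1 (W != V) on D(W)={5,6,7} D(V)={2,3,4,6}: no change
Constraint 2 (Y + X = V) on D(Y)={2,4,6,7} D(X)={1,2,5,6} D(V)={2,3,4,6}: Y {2,4,6,7}->{2,4}; X {1,2,5,6}->{1,2}; V {2,3,4,6}->{3,4,6}
Constraint 3 (V != X) on D(V)={3,4,6} D(X)={1,2}: no change
So after constraint 3: D(V) = {3,4,6}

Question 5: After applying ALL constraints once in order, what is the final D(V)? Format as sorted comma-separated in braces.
Constraint 1 (W != V) on D(W)={5,6,7} D(V)={2,3,4,6}: no change
Constraint 2 (Y + X = V) on D(Y)={2,4,6,7} D(X)={1,2,5,6} D(V)={2,3,4,6}: Y {2,4,6,7}->{2,4}; X {1,2,5,6}->{1,2}; V {2,3,4,6}->{3,4,6}
Constraint 3 (V != X) on D(V)={3,4,6} D(X)={1,2}: no change
Constraint 4 (W != Y) on D(W)={5,6,7} D(Y)={2,4}: no change
So after all 4 constraints: D(V) = {3,4,6}

Answer: {3,4,6}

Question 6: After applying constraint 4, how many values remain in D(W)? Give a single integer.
Constraint 1 (W != V) on D(W)={5,6,7} D(V)={2,3,4,6}: no change
Constraint 2 (Y + X = V) on D(Y)={2,4,6,7} D(X)={1,2,5,6} D(V)={2,3,4,6}: Y {2,4,6,7}->{2,4}; X {1,2,5,6}->{1,2}; V {2,3,4,6}->{3,4,6}
Constraint 3 (V != X) on D(V)={3,4,6} D(X)={1,2}: no change
Constraint 4 (W != Y) on D(W)={5,6,7} D(Y)={2,4}: no change
So after constraint 4: D(W)={5,6,7}, size = 3

Answer: 3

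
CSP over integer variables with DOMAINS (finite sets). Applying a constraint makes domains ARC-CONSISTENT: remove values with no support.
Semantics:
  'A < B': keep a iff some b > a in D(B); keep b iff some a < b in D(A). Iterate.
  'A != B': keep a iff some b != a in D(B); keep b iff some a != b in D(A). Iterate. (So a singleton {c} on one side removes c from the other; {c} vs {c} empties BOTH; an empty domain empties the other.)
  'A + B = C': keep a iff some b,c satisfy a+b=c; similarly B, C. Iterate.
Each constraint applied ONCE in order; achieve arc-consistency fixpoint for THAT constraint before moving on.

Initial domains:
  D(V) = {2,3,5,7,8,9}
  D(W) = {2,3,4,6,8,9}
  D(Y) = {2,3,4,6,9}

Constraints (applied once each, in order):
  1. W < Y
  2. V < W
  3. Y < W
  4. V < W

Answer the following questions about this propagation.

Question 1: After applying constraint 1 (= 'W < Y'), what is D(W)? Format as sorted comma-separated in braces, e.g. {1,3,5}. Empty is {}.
Constraint 1 (W < Y) on D(W)={2,3,4,6,8,9} D(Y)={2,3,4,6,9}: W {2,3,4,6,8,9}->{2,3,4,6,8}; Y {2,3,4,6,9}->{3,4,6,9}
So after constraint 1: D(W) = {2,3,4,6,8}

Answer: {2,3,4,6,8}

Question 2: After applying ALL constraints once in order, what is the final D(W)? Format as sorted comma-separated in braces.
Answer: {4,6,8}

Derivation:
Constraint 1 (W < Y) on D(W)={2,3,4,6,8,9} D(Y)={2,3,4,6,9}: W {2,3,4,6,8,9}->{2,3,4,6,8}; Y {2,3,4,6,9}->{3,4,6,9}
Constraint 2 (V < W) on D(V)={2,3,5,7,8,9} D(W)={2,3,4,6,8}: V {2,3,5,7,8,9}->{2,3,5,7}; W {2,3,4,6,8}->{3,4,6,8}
Constraint 3 (Y < W) on D(Y)={3,4,6,9} D(W)={3,4,6,8}: Y {3,4,6,9}->{3,4,6}; W {3,4,6,8}->{4,6,8}
Constraint 4 (V < W) on D(V)={2,3,5,7} D(W)={4,6,8}: no change
So after all 4 constraints: D(W) = {4,6,8}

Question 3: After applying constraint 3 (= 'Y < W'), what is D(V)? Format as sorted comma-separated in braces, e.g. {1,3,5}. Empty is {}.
Answer: {2,3,5,7}

Derivation:
Constraint 1 (W < Y) on D(W)={2,3,4,6,8,9} D(Y)={2,3,4,6,9}: W {2,3,4,6,8,9}->{2,3,4,6,8}; Y {2,3,4,6,9}->{3,4,6,9}
Constraint 2 (V < W) on D(V)={2,3,5,7,8,9} D(W)={2,3,4,6,8}: V {2,3,5,7,8,9}->{2,3,5,7}; W {2,3,4,6,8}->{3,4,6,8}
Constraint 3 (Y < W) on D(Y)={3,4,6,9} D(W)={3,4,6,8}: Y {3,4,6,9}->{3,4,6}; W {3,4,6,8}->{4,6,8}
So after constraint 3: D(V) = {2,3,5,7}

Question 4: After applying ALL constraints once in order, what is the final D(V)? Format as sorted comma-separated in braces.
Answer: {2,3,5,7}

Derivation:
Constraint 1 (W < Y) on D(W)={2,3,4,6,8,9} D(Y)={2,3,4,6,9}: W {2,3,4,6,8,9}->{2,3,4,6,8}; Y {2,3,4,6,9}->{3,4,6,9}
Constraint 2 (V < W) on D(V)={2,3,5,7,8,9} D(W)={2,3,4,6,8}: V {2,3,5,7,8,9}->{2,3,5,7}; W {2,3,4,6,8}->{3,4,6,8}
Constraint 3 (Y < W) on D(Y)={3,4,6,9} D(W)={3,4,6,8}: Y {3,4,6,9}->{3,4,6}; W {3,4,6,8}->{4,6,8}
Constraint 4 (V < W) on D(V)={2,3,5,7} D(W)={4,6,8}: no change
So after all 4 constraints: D(V) = {2,3,5,7}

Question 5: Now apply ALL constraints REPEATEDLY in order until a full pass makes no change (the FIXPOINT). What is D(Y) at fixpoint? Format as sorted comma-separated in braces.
pass 0 (initial): D(Y)={2,3,4,6,9}
pass 1: V {2,3,5,7,8,9}->{2,3,5,7}; W {2,3,4,6,8,9}->{4,6,8}; Y {2,3,4,6,9}->{3,4,6}
pass 2: V {2,3,5,7}->{}; W {4,6,8}->{}; Y {3,4,6}->{}
pass 3: no change
Fixpoint after 3 passes: D(Y) = {}

Answer: {}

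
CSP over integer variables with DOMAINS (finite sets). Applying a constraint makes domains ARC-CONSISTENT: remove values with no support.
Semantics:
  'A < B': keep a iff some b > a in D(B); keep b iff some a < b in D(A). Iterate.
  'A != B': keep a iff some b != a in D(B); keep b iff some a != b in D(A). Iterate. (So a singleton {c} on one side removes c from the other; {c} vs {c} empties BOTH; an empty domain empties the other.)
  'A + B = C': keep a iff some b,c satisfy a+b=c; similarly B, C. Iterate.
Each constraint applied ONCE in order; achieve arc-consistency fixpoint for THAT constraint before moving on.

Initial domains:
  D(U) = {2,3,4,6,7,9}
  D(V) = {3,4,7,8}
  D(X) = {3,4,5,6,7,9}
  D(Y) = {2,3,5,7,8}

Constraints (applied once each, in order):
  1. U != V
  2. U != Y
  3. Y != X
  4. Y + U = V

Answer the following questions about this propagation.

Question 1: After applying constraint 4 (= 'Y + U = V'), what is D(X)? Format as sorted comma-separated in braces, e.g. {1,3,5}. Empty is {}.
Answer: {3,4,5,6,7,9}

Derivation:
Constraint 1 (U != V) on D(U)={2,3,4,6,7,9} D(V)={3,4,7,8}: no change
Constraint 2 (U != Y) on D(U)={2,3,4,6,7,9} D(Y)={2,3,5,7,8}: no change
Constraint 3 (Y != X) on D(Y)={2,3,5,7,8} D(X)={3,4,5,6,7,9}: no change
Constraint 4 (Y + U = V) on D(Y)={2,3,5,7,8} D(U)={2,3,4,6,7,9} D(V)={3,4,7,8}: Y {2,3,5,7,8}->{2,3,5}; U {2,3,4,6,7,9}->{2,3,4,6}; V {3,4,7,8}->{4,7,8}
So after constraint 4: D(X) = {3,4,5,6,7,9}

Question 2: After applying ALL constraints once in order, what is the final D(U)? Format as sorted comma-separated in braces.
Answer: {2,3,4,6}

Derivation:
Constraint 1 (U != V) on D(U)={2,3,4,6,7,9} D(V)={3,4,7,8}: no change
Constraint 2 (U != Y) on D(U)={2,3,4,6,7,9} D(Y)={2,3,5,7,8}: no change
Constraint 3 (Y != X) on D(Y)={2,3,5,7,8} D(X)={3,4,5,6,7,9}: no change
Constraint 4 (Y + U = V) on D(Y)={2,3,5,7,8} D(U)={2,3,4,6,7,9} D(V)={3,4,7,8}: Y {2,3,5,7,8}->{2,3,5}; U {2,3,4,6,7,9}->{2,3,4,6}; V {3,4,7,8}->{4,7,8}
So after all 4 constraints: D(U) = {2,3,4,6}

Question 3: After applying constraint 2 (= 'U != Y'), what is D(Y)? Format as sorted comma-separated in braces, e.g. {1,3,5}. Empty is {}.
Constraint 1 (U != V) on D(U)={2,3,4,6,7,9} D(V)={3,4,7,8}: no change
Constraint 2 (U != Y) on D(U)={2,3,4,6,7,9} D(Y)={2,3,5,7,8}: no change
So after constraint 2: D(Y) = {2,3,5,7,8}

Answer: {2,3,5,7,8}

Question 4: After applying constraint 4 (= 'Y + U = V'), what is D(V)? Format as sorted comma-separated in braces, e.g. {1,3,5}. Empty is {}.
Answer: {4,7,8}

Derivation:
Constraint 1 (U != V) on D(U)={2,3,4,6,7,9} D(V)={3,4,7,8}: no change
Constraint 2 (U != Y) on D(U)={2,3,4,6,7,9} D(Y)={2,3,5,7,8}: no change
Constraint 3 (Y != X) on D(Y)={2,3,5,7,8} D(X)={3,4,5,6,7,9}: no change
Constraint 4 (Y + U = V) on D(Y)={2,3,5,7,8} D(U)={2,3,4,6,7,9} D(V)={3,4,7,8}: Y {2,3,5,7,8}->{2,3,5}; U {2,3,4,6,7,9}->{2,3,4,6}; V {3,4,7,8}->{4,7,8}
So after constraint 4: D(V) = {4,7,8}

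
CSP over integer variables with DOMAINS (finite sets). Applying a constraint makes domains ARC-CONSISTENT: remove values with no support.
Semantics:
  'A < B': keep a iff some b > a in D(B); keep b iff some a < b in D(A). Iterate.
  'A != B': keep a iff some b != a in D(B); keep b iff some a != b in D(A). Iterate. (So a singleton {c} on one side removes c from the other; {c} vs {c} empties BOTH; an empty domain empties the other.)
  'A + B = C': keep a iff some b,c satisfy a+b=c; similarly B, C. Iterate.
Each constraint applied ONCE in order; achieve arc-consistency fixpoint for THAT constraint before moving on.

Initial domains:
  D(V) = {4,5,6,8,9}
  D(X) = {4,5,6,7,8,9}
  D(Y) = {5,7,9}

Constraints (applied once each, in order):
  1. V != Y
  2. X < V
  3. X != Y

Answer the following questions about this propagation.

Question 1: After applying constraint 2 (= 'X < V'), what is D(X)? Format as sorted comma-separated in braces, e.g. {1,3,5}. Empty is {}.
Constraint 1 (V != Y) on D(V)={4,5,6,8,9} D(Y)={5,7,9}: no change
Constraint 2 (X < V) on D(X)={4,5,6,7,8,9} D(V)={4,5,6,8,9}: X {4,5,6,7,8,9}->{4,5,6,7,8}; V {4,5,6,8,9}->{5,6,8,9}
So after constraint 2: D(X) = {4,5,6,7,8}

Answer: {4,5,6,7,8}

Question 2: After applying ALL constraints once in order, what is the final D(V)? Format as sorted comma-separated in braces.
Constraint 1 (V != Y) on D(V)={4,5,6,8,9} D(Y)={5,7,9}: no change
Constraint 2 (X < V) on D(X)={4,5,6,7,8,9} D(V)={4,5,6,8,9}: X {4,5,6,7,8,9}->{4,5,6,7,8}; V {4,5,6,8,9}->{5,6,8,9}
Constraint 3 (X != Y) on D(X)={4,5,6,7,8} D(Y)={5,7,9}: no change
So after all 3 constraints: D(V) = {5,6,8,9}

Answer: {5,6,8,9}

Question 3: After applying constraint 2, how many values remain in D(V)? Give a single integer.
Constraint 1 (V != Y) on D(V)={4,5,6,8,9} D(Y)={5,7,9}: no change
Constraint 2 (X < V) on D(X)={4,5,6,7,8,9} D(V)={4,5,6,8,9}: X {4,5,6,7,8,9}->{4,5,6,7,8}; V {4,5,6,8,9}->{5,6,8,9}
So after constraint 2: D(V)={5,6,8,9}, size = 4

Answer: 4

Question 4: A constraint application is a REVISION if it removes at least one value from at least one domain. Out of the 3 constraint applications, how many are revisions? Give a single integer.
Constraint 1 (V != Y) on D(V)={4,5,6,8,9} D(Y)={5,7,9}: no change => not a revision
Constraint 2 (X < V) on D(X)={4,5,6,7,8,9} D(V)={4,5,6,8,9}: X {4,5,6,7,8,9}->{4,5,6,7,8}; V {4,5,6,8,9}->{5,6,8,9} => REVISION
Constraint 3 (X != Y) on D(X)={4,5,6,7,8} D(Y)={5,7,9}: no change => not a revision
Total revisions = 1

Answer: 1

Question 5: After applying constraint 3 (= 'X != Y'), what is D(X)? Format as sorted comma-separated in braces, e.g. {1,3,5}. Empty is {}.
Constraint 1 (V != Y) on D(V)={4,5,6,8,9} D(Y)={5,7,9}: no change
Constraint 2 (X < V) on D(X)={4,5,6,7,8,9} D(V)={4,5,6,8,9}: X {4,5,6,7,8,9}->{4,5,6,7,8}; V {4,5,6,8,9}->{5,6,8,9}
Constraint 3 (X != Y) on D(X)={4,5,6,7,8} D(Y)={5,7,9}: no change
So after constraint 3: D(X) = {4,5,6,7,8}

Answer: {4,5,6,7,8}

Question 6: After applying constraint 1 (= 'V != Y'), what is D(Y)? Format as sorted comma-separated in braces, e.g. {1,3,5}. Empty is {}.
Answer: {5,7,9}

Derivation:
Constraint 1 (V != Y) on D(V)={4,5,6,8,9} D(Y)={5,7,9}: no change
So after constraint 1: D(Y) = {5,7,9}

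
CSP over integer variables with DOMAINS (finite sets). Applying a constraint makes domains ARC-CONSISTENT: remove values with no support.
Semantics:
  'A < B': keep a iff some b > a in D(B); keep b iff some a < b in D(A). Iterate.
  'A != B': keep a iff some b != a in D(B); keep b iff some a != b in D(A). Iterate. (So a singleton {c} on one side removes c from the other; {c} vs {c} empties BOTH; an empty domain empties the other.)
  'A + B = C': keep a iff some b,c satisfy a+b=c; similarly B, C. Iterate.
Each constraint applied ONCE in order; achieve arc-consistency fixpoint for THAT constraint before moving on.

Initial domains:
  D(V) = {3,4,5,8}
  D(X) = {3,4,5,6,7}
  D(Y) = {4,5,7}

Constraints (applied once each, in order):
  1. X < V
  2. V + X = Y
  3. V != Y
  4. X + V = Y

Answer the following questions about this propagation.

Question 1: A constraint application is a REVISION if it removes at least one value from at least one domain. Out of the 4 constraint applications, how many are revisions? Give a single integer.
Constraint 1 (X < V) on D(X)={3,4,5,6,7} D(V)={3,4,5,8}: V {3,4,5,8}->{4,5,8} => REVISION
Constraint 2 (V + X = Y) on D(V)={4,5,8} D(X)={3,4,5,6,7} D(Y)={4,5,7}: V {4,5,8}->{4}; X {3,4,5,6,7}->{3}; Y {4,5,7}->{7} => REVISION
Constraint 3 (V != Y) on D(V)={4} D(Y)={7}: no change => not a revision
Constraint 4 (X + V = Y) on D(X)={3} D(V)={4} D(Y)={7}: no change => not a revision
Total revisions = 2

Answer: 2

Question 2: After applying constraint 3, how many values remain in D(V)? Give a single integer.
Answer: 1

Derivation:
Constraint 1 (X < V) on D(X)={3,4,5,6,7} D(V)={3,4,5,8}: V {3,4,5,8}->{4,5,8}
Constraint 2 (V + X = Y) on D(V)={4,5,8} D(X)={3,4,5,6,7} D(Y)={4,5,7}: V {4,5,8}->{4}; X {3,4,5,6,7}->{3}; Y {4,5,7}->{7}
Constraint 3 (V != Y) on D(V)={4} D(Y)={7}: no change
So after constraint 3: D(V)={4}, size = 1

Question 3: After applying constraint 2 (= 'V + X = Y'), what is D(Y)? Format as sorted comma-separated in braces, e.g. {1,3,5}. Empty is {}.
Constraint 1 (X < V) on D(X)={3,4,5,6,7} D(V)={3,4,5,8}: V {3,4,5,8}->{4,5,8}
Constraint 2 (V + X = Y) on D(V)={4,5,8} D(X)={3,4,5,6,7} D(Y)={4,5,7}: V {4,5,8}->{4}; X {3,4,5,6,7}->{3}; Y {4,5,7}->{7}
So after constraint 2: D(Y) = {7}

Answer: {7}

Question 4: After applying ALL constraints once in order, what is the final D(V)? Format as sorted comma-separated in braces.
Constraint 1 (X < V) on D(X)={3,4,5,6,7} D(V)={3,4,5,8}: V {3,4,5,8}->{4,5,8}
Constraint 2 (V + X = Y) on D(V)={4,5,8} D(X)={3,4,5,6,7} D(Y)={4,5,7}: V {4,5,8}->{4}; X {3,4,5,6,7}->{3}; Y {4,5,7}->{7}
Constraint 3 (V != Y) on D(V)={4} D(Y)={7}: no change
Constraint 4 (X + V = Y) on D(X)={3} D(V)={4} D(Y)={7}: no change
So after all 4 constraints: D(V) = {4}

Answer: {4}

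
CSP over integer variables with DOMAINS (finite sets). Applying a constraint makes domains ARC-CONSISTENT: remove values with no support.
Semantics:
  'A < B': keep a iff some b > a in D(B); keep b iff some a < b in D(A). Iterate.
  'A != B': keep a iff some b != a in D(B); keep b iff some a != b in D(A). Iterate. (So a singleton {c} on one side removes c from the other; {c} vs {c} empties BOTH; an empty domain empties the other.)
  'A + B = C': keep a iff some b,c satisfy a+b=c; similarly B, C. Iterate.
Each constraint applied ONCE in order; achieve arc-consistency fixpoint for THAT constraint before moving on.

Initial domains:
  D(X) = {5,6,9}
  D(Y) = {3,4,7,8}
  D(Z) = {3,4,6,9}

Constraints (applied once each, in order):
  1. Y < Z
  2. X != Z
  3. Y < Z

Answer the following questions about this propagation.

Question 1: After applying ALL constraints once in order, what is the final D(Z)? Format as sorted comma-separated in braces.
Answer: {4,6,9}

Derivation:
Constraint 1 (Y < Z) on D(Y)={3,4,7,8} D(Z)={3,4,6,9}: Z {3,4,6,9}->{4,6,9}
Constraint 2 (X != Z) on D(X)={5,6,9} D(Z)={4,6,9}: no change
Constraint 3 (Y < Z) on D(Y)={3,4,7,8} D(Z)={4,6,9}: no change
So after all 3 constraints: D(Z) = {4,6,9}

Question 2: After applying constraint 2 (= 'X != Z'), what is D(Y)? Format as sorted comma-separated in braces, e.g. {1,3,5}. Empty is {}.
Constraint 1 (Y < Z) on D(Y)={3,4,7,8} D(Z)={3,4,6,9}: Z {3,4,6,9}->{4,6,9}
Constraint 2 (X != Z) on D(X)={5,6,9} D(Z)={4,6,9}: no change
So after constraint 2: D(Y) = {3,4,7,8}

Answer: {3,4,7,8}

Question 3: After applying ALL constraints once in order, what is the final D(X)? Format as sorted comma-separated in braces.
Constraint 1 (Y < Z) on D(Y)={3,4,7,8} D(Z)={3,4,6,9}: Z {3,4,6,9}->{4,6,9}
Constraint 2 (X != Z) on D(X)={5,6,9} D(Z)={4,6,9}: no change
Constraint 3 (Y < Z) on D(Y)={3,4,7,8} D(Z)={4,6,9}: no change
So after all 3 constraints: D(X) = {5,6,9}

Answer: {5,6,9}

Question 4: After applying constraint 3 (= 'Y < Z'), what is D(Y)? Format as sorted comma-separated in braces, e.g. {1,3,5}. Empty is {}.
Answer: {3,4,7,8}

Derivation:
Constraint 1 (Y < Z) on D(Y)={3,4,7,8} D(Z)={3,4,6,9}: Z {3,4,6,9}->{4,6,9}
Constraint 2 (X != Z) on D(X)={5,6,9} D(Z)={4,6,9}: no change
Constraint 3 (Y < Z) on D(Y)={3,4,7,8} D(Z)={4,6,9}: no change
So after constraint 3: D(Y) = {3,4,7,8}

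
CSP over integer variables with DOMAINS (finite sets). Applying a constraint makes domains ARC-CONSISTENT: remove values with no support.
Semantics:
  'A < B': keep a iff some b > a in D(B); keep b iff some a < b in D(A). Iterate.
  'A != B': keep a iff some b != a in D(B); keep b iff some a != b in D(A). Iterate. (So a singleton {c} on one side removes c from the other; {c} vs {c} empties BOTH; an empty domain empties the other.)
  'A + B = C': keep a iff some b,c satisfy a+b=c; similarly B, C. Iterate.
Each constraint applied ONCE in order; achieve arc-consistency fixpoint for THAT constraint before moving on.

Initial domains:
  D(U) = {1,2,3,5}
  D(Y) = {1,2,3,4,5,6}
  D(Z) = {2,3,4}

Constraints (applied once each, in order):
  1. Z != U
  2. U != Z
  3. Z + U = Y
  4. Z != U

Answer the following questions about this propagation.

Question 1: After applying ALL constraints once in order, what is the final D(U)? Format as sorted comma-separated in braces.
Constraint 1 (Z != U) on D(Z)={2,3,4} D(U)={1,2,3,5}: no change
Constraint 2 (U != Z) on D(U)={1,2,3,5} D(Z)={2,3,4}: no change
Constraint 3 (Z + U = Y) on D(Z)={2,3,4} D(U)={1,2,3,5} D(Y)={1,2,3,4,5,6}: U {1,2,3,5}->{1,2,3}; Y {1,2,3,4,5,6}->{3,4,5,6}
Constraint 4 (Z != U) on D(Z)={2,3,4} D(U)={1,2,3}: no change
So after all 4 constraints: D(U) = {1,2,3}

Answer: {1,2,3}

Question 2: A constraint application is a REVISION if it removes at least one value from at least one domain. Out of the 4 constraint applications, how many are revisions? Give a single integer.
Answer: 1

Derivation:
Constraint 1 (Z != U) on D(Z)={2,3,4} D(U)={1,2,3,5}: no change => not a revision
Constraint 2 (U != Z) on D(U)={1,2,3,5} D(Z)={2,3,4}: no change => not a revision
Constraint 3 (Z + U = Y) on D(Z)={2,3,4} D(U)={1,2,3,5} D(Y)={1,2,3,4,5,6}: U {1,2,3,5}->{1,2,3}; Y {1,2,3,4,5,6}->{3,4,5,6} => REVISION
Constraint 4 (Z != U) on D(Z)={2,3,4} D(U)={1,2,3}: no change => not a revision
Total revisions = 1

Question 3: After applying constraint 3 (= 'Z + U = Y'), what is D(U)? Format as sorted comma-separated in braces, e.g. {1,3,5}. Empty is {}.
Answer: {1,2,3}

Derivation:
Constraint 1 (Z != U) on D(Z)={2,3,4} D(U)={1,2,3,5}: no change
Constraint 2 (U != Z) on D(U)={1,2,3,5} D(Z)={2,3,4}: no change
Constraint 3 (Z + U = Y) on D(Z)={2,3,4} D(U)={1,2,3,5} D(Y)={1,2,3,4,5,6}: U {1,2,3,5}->{1,2,3}; Y {1,2,3,4,5,6}->{3,4,5,6}
So after constraint 3: D(U) = {1,2,3}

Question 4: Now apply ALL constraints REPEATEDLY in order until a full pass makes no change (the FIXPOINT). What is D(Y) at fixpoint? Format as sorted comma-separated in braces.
pass 0 (initial): D(Y)={1,2,3,4,5,6}
pass 1: U {1,2,3,5}->{1,2,3}; Y {1,2,3,4,5,6}->{3,4,5,6}
pass 2: no change
Fixpoint after 2 passes: D(Y) = {3,4,5,6}

Answer: {3,4,5,6}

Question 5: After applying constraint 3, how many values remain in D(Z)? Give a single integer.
Answer: 3

Derivation:
Constraint 1 (Z != U) on D(Z)={2,3,4} D(U)={1,2,3,5}: no change
Constraint 2 (U != Z) on D(U)={1,2,3,5} D(Z)={2,3,4}: no change
Constraint 3 (Z + U = Y) on D(Z)={2,3,4} D(U)={1,2,3,5} D(Y)={1,2,3,4,5,6}: U {1,2,3,5}->{1,2,3}; Y {1,2,3,4,5,6}->{3,4,5,6}
So after constraint 3: D(Z)={2,3,4}, size = 3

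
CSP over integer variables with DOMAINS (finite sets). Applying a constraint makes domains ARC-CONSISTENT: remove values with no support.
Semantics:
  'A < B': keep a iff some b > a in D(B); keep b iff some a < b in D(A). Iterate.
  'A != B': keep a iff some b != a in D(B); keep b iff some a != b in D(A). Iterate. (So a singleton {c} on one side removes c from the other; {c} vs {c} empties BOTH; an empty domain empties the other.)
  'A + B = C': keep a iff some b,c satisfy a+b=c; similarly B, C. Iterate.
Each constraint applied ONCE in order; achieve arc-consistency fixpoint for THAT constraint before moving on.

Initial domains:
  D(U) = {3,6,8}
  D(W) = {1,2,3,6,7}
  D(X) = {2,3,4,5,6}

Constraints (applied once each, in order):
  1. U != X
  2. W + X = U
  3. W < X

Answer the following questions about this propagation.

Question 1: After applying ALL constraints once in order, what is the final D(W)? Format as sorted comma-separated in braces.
Constraint 1 (U != X) on D(U)={3,6,8} D(X)={2,3,4,5,6}: no change
Constraint 2 (W + X = U) on D(W)={1,2,3,6,7} D(X)={2,3,4,5,6} D(U)={3,6,8}: W {1,2,3,6,7}->{1,2,3,6}
Constraint 3 (W < X) on D(W)={1,2,3,6} D(X)={2,3,4,5,6}: W {1,2,3,6}->{1,2,3}
So after all 3 constraints: D(W) = {1,2,3}

Answer: {1,2,3}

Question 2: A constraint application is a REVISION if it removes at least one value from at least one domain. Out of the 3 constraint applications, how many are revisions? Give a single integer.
Constraint 1 (U != X) on D(U)={3,6,8} D(X)={2,3,4,5,6}: no change => not a revision
Constraint 2 (W + X = U) on D(W)={1,2,3,6,7} D(X)={2,3,4,5,6} D(U)={3,6,8}: W {1,2,3,6,7}->{1,2,3,6} => REVISION
Constraint 3 (W < X) on D(W)={1,2,3,6} D(X)={2,3,4,5,6}: W {1,2,3,6}->{1,2,3} => REVISION
Total revisions = 2

Answer: 2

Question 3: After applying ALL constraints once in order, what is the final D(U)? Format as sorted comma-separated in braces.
Constraint 1 (U != X) on D(U)={3,6,8} D(X)={2,3,4,5,6}: no change
Constraint 2 (W + X = U) on D(W)={1,2,3,6,7} D(X)={2,3,4,5,6} D(U)={3,6,8}: W {1,2,3,6,7}->{1,2,3,6}
Constraint 3 (W < X) on D(W)={1,2,3,6} D(X)={2,3,4,5,6}: W {1,2,3,6}->{1,2,3}
So after all 3 constraints: D(U) = {3,6,8}

Answer: {3,6,8}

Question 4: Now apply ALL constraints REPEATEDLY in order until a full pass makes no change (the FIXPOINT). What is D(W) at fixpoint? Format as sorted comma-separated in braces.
pass 0 (initial): D(W)={1,2,3,6,7}
pass 1: W {1,2,3,6,7}->{1,2,3}
pass 2: no change
Fixpoint after 2 passes: D(W) = {1,2,3}

Answer: {1,2,3}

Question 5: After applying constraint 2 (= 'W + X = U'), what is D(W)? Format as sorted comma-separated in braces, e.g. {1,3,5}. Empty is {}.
Constraint 1 (U != X) on D(U)={3,6,8} D(X)={2,3,4,5,6}: no change
Constraint 2 (W + X = U) on D(W)={1,2,3,6,7} D(X)={2,3,4,5,6} D(U)={3,6,8}: W {1,2,3,6,7}->{1,2,3,6}
So after constraint 2: D(W) = {1,2,3,6}

Answer: {1,2,3,6}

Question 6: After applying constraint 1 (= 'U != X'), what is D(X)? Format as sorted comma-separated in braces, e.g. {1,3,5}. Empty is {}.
Constraint 1 (U != X) on D(U)={3,6,8} D(X)={2,3,4,5,6}: no change
So after constraint 1: D(X) = {2,3,4,5,6}

Answer: {2,3,4,5,6}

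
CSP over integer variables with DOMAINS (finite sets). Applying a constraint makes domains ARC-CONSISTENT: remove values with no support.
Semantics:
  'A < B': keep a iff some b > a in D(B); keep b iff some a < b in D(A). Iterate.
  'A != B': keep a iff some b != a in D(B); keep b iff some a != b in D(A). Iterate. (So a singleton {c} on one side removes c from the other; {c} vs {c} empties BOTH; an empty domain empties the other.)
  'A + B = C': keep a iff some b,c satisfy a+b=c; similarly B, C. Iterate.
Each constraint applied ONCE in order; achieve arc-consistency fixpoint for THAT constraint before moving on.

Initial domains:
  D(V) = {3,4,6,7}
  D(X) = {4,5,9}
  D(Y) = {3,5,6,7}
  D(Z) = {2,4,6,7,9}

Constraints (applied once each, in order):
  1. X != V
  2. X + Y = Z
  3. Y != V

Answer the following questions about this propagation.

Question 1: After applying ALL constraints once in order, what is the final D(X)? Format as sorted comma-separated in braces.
Constraint 1 (X != V) on D(X)={4,5,9} D(V)={3,4,6,7}: no change
Constraint 2 (X + Y = Z) on D(X)={4,5,9} D(Y)={3,5,6,7} D(Z)={2,4,6,7,9}: X {4,5,9}->{4}; Y {3,5,6,7}->{3,5}; Z {2,4,6,7,9}->{7,9}
Constraint 3 (Y != V) on D(Y)={3,5} D(V)={3,4,6,7}: no change
So after all 3 constraints: D(X) = {4}

Answer: {4}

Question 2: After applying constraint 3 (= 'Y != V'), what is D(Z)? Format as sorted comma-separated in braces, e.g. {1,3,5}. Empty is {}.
Answer: {7,9}

Derivation:
Constraint 1 (X != V) on D(X)={4,5,9} D(V)={3,4,6,7}: no change
Constraint 2 (X + Y = Z) on D(X)={4,5,9} D(Y)={3,5,6,7} D(Z)={2,4,6,7,9}: X {4,5,9}->{4}; Y {3,5,6,7}->{3,5}; Z {2,4,6,7,9}->{7,9}
Constraint 3 (Y != V) on D(Y)={3,5} D(V)={3,4,6,7}: no change
So after constraint 3: D(Z) = {7,9}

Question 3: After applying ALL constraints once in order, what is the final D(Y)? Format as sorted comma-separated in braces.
Constraint 1 (X != V) on D(X)={4,5,9} D(V)={3,4,6,7}: no change
Constraint 2 (X + Y = Z) on D(X)={4,5,9} D(Y)={3,5,6,7} D(Z)={2,4,6,7,9}: X {4,5,9}->{4}; Y {3,5,6,7}->{3,5}; Z {2,4,6,7,9}->{7,9}
Constraint 3 (Y != V) on D(Y)={3,5} D(V)={3,4,6,7}: no change
So after all 3 constraints: D(Y) = {3,5}

Answer: {3,5}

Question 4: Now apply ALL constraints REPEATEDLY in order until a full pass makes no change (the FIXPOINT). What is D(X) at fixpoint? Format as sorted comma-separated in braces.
Answer: {4}

Derivation:
pass 0 (initial): D(X)={4,5,9}
pass 1: X {4,5,9}->{4}; Y {3,5,6,7}->{3,5}; Z {2,4,6,7,9}->{7,9}
pass 2: V {3,4,6,7}->{3,6,7}
pass 3: no change
Fixpoint after 3 passes: D(X) = {4}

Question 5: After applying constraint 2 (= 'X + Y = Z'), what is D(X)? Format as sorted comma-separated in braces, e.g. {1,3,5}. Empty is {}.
Answer: {4}

Derivation:
Constraint 1 (X != V) on D(X)={4,5,9} D(V)={3,4,6,7}: no change
Constraint 2 (X + Y = Z) on D(X)={4,5,9} D(Y)={3,5,6,7} D(Z)={2,4,6,7,9}: X {4,5,9}->{4}; Y {3,5,6,7}->{3,5}; Z {2,4,6,7,9}->{7,9}
So after constraint 2: D(X) = {4}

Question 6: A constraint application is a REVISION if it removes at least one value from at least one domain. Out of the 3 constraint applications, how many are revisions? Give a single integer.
Answer: 1

Derivation:
Constraint 1 (X != V) on D(X)={4,5,9} D(V)={3,4,6,7}: no change => not a revision
Constraint 2 (X + Y = Z) on D(X)={4,5,9} D(Y)={3,5,6,7} D(Z)={2,4,6,7,9}: X {4,5,9}->{4}; Y {3,5,6,7}->{3,5}; Z {2,4,6,7,9}->{7,9} => REVISION
Constraint 3 (Y != V) on D(Y)={3,5} D(V)={3,4,6,7}: no change => not a revision
Total revisions = 1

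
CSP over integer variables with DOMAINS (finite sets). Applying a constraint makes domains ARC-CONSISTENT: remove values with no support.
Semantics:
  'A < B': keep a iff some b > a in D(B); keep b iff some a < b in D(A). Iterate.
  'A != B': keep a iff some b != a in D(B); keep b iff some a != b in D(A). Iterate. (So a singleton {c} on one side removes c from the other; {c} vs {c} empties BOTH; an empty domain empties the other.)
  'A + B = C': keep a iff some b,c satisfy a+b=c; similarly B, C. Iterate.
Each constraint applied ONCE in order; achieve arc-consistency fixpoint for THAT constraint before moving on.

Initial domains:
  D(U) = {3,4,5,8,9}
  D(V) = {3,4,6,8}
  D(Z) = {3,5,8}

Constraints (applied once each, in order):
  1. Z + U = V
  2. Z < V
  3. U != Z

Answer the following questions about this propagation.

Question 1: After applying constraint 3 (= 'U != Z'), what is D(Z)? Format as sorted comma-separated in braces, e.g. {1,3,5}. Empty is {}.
Answer: {3,5}

Derivation:
Constraint 1 (Z + U = V) on D(Z)={3,5,8} D(U)={3,4,5,8,9} D(V)={3,4,6,8}: Z {3,5,8}->{3,5}; U {3,4,5,8,9}->{3,5}; V {3,4,6,8}->{6,8}
Constraint 2 (Z < V) on D(Z)={3,5} D(V)={6,8}: no change
Constraint 3 (U != Z) on D(U)={3,5} D(Z)={3,5}: no change
So after constraint 3: D(Z) = {3,5}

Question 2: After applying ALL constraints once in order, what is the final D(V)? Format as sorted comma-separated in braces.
Answer: {6,8}

Derivation:
Constraint 1 (Z + U = V) on D(Z)={3,5,8} D(U)={3,4,5,8,9} D(V)={3,4,6,8}: Z {3,5,8}->{3,5}; U {3,4,5,8,9}->{3,5}; V {3,4,6,8}->{6,8}
Constraint 2 (Z < V) on D(Z)={3,5} D(V)={6,8}: no change
Constraint 3 (U != Z) on D(U)={3,5} D(Z)={3,5}: no change
So after all 3 constraints: D(V) = {6,8}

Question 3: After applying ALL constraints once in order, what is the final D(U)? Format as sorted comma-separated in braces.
Constraint 1 (Z + U = V) on D(Z)={3,5,8} D(U)={3,4,5,8,9} D(V)={3,4,6,8}: Z {3,5,8}->{3,5}; U {3,4,5,8,9}->{3,5}; V {3,4,6,8}->{6,8}
Constraint 2 (Z < V) on D(Z)={3,5} D(V)={6,8}: no change
Constraint 3 (U != Z) on D(U)={3,5} D(Z)={3,5}: no change
So after all 3 constraints: D(U) = {3,5}

Answer: {3,5}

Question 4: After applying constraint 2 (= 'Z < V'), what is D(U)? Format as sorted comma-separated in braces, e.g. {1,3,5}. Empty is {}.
Constraint 1 (Z + U = V) on D(Z)={3,5,8} D(U)={3,4,5,8,9} D(V)={3,4,6,8}: Z {3,5,8}->{3,5}; U {3,4,5,8,9}->{3,5}; V {3,4,6,8}->{6,8}
Constraint 2 (Z < V) on D(Z)={3,5} D(V)={6,8}: no change
So after constraint 2: D(U) = {3,5}

Answer: {3,5}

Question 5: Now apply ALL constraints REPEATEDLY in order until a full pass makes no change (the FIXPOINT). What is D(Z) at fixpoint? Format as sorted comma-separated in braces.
Answer: {3,5}

Derivation:
pass 0 (initial): D(Z)={3,5,8}
pass 1: U {3,4,5,8,9}->{3,5}; V {3,4,6,8}->{6,8}; Z {3,5,8}->{3,5}
pass 2: no change
Fixpoint after 2 passes: D(Z) = {3,5}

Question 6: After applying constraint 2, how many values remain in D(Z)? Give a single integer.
Constraint 1 (Z + U = V) on D(Z)={3,5,8} D(U)={3,4,5,8,9} D(V)={3,4,6,8}: Z {3,5,8}->{3,5}; U {3,4,5,8,9}->{3,5}; V {3,4,6,8}->{6,8}
Constraint 2 (Z < V) on D(Z)={3,5} D(V)={6,8}: no change
So after constraint 2: D(Z)={3,5}, size = 2

Answer: 2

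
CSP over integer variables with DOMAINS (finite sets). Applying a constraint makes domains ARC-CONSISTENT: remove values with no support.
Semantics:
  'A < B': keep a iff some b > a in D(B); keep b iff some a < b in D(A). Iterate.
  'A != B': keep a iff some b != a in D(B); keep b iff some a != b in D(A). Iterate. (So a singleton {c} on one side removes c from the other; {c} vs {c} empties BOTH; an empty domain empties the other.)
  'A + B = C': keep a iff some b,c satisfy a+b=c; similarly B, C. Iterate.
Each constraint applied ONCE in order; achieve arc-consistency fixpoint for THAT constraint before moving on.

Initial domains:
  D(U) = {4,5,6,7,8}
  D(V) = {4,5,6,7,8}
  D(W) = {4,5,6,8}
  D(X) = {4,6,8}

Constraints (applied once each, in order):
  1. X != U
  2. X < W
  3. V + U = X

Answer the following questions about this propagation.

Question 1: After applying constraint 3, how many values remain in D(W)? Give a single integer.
Constraint 1 (X != U) on D(X)={4,6,8} D(U)={4,5,6,7,8}: no change
Constraint 2 (X < W) on D(X)={4,6,8} D(W)={4,5,6,8}: X {4,6,8}->{4,6}; W {4,5,6,8}->{5,6,8}
Constraint 3 (V + U = X) on D(V)={4,5,6,7,8} D(U)={4,5,6,7,8} D(X)={4,6}: V {4,5,6,7,8}->{}; U {4,5,6,7,8}->{}; X {4,6}->{}
So after constraint 3: D(W)={5,6,8}, size = 3

Answer: 3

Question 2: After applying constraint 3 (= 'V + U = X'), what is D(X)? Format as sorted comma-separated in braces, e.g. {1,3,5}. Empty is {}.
Answer: {}

Derivation:
Constraint 1 (X != U) on D(X)={4,6,8} D(U)={4,5,6,7,8}: no change
Constraint 2 (X < W) on D(X)={4,6,8} D(W)={4,5,6,8}: X {4,6,8}->{4,6}; W {4,5,6,8}->{5,6,8}
Constraint 3 (V + U = X) on D(V)={4,5,6,7,8} D(U)={4,5,6,7,8} D(X)={4,6}: V {4,5,6,7,8}->{}; U {4,5,6,7,8}->{}; X {4,6}->{}
So after constraint 3: D(X) = {}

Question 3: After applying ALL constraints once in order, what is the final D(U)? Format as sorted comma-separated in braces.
Answer: {}

Derivation:
Constraint 1 (X != U) on D(X)={4,6,8} D(U)={4,5,6,7,8}: no change
Constraint 2 (X < W) on D(X)={4,6,8} D(W)={4,5,6,8}: X {4,6,8}->{4,6}; W {4,5,6,8}->{5,6,8}
Constraint 3 (V + U = X) on D(V)={4,5,6,7,8} D(U)={4,5,6,7,8} D(X)={4,6}: V {4,5,6,7,8}->{}; U {4,5,6,7,8}->{}; X {4,6}->{}
So after all 3 constraints: D(U) = {}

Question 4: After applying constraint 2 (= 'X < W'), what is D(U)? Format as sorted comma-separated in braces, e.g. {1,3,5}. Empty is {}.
Constraint 1 (X != U) on D(X)={4,6,8} D(U)={4,5,6,7,8}: no change
Constraint 2 (X < W) on D(X)={4,6,8} D(W)={4,5,6,8}: X {4,6,8}->{4,6}; W {4,5,6,8}->{5,6,8}
So after constraint 2: D(U) = {4,5,6,7,8}

Answer: {4,5,6,7,8}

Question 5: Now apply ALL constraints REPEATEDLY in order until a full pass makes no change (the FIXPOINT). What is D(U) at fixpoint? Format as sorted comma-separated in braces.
pass 0 (initial): D(U)={4,5,6,7,8}
pass 1: U {4,5,6,7,8}->{}; V {4,5,6,7,8}->{}; W {4,5,6,8}->{5,6,8}; X {4,6,8}->{}
pass 2: W {5,6,8}->{}
pass 3: no change
Fixpoint after 3 passes: D(U) = {}

Answer: {}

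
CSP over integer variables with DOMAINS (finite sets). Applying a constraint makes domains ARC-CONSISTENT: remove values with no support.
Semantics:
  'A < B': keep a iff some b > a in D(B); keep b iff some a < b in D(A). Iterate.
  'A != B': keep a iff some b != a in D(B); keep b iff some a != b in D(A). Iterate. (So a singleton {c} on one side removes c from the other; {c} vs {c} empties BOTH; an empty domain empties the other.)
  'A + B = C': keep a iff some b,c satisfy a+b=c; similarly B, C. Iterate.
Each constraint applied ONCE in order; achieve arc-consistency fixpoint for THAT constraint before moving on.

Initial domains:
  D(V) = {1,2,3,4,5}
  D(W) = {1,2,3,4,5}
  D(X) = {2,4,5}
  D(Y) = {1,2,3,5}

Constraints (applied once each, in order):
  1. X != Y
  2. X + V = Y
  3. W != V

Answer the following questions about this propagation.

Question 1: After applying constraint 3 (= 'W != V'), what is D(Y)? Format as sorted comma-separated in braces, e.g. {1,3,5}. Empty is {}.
Constraint 1 (X != Y) on D(X)={2,4,5} D(Y)={1,2,3,5}: no change
Constraint 2 (X + V = Y) on D(X)={2,4,5} D(V)={1,2,3,4,5} D(Y)={1,2,3,5}: X {2,4,5}->{2,4}; V {1,2,3,4,5}->{1,3}; Y {1,2,3,5}->{3,5}
Constraint 3 (W != V) on D(W)={1,2,3,4,5} D(V)={1,3}: no change
So after constraint 3: D(Y) = {3,5}

Answer: {3,5}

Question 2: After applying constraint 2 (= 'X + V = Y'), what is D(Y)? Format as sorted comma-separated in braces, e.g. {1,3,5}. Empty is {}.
Answer: {3,5}

Derivation:
Constraint 1 (X != Y) on D(X)={2,4,5} D(Y)={1,2,3,5}: no change
Constraint 2 (X + V = Y) on D(X)={2,4,5} D(V)={1,2,3,4,5} D(Y)={1,2,3,5}: X {2,4,5}->{2,4}; V {1,2,3,4,5}->{1,3}; Y {1,2,3,5}->{3,5}
So after constraint 2: D(Y) = {3,5}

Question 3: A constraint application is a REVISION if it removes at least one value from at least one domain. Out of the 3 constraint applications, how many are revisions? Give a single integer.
Answer: 1

Derivation:
Constraint 1 (X != Y) on D(X)={2,4,5} D(Y)={1,2,3,5}: no change => not a revision
Constraint 2 (X + V = Y) on D(X)={2,4,5} D(V)={1,2,3,4,5} D(Y)={1,2,3,5}: X {2,4,5}->{2,4}; V {1,2,3,4,5}->{1,3}; Y {1,2,3,5}->{3,5} => REVISION
Constraint 3 (W != V) on D(W)={1,2,3,4,5} D(V)={1,3}: no change => not a revision
Total revisions = 1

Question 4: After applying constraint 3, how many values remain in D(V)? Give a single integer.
Constraint 1 (X != Y) on D(X)={2,4,5} D(Y)={1,2,3,5}: no change
Constraint 2 (X + V = Y) on D(X)={2,4,5} D(V)={1,2,3,4,5} D(Y)={1,2,3,5}: X {2,4,5}->{2,4}; V {1,2,3,4,5}->{1,3}; Y {1,2,3,5}->{3,5}
Constraint 3 (W != V) on D(W)={1,2,3,4,5} D(V)={1,3}: no change
So after constraint 3: D(V)={1,3}, size = 2

Answer: 2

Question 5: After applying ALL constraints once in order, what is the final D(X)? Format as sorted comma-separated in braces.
Answer: {2,4}

Derivation:
Constraint 1 (X != Y) on D(X)={2,4,5} D(Y)={1,2,3,5}: no change
Constraint 2 (X + V = Y) on D(X)={2,4,5} D(V)={1,2,3,4,5} D(Y)={1,2,3,5}: X {2,4,5}->{2,4}; V {1,2,3,4,5}->{1,3}; Y {1,2,3,5}->{3,5}
Constraint 3 (W != V) on D(W)={1,2,3,4,5} D(V)={1,3}: no change
So after all 3 constraints: D(X) = {2,4}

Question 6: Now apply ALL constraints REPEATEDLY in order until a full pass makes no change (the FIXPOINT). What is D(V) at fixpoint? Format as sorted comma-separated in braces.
Answer: {1,3}

Derivation:
pass 0 (initial): D(V)={1,2,3,4,5}
pass 1: V {1,2,3,4,5}->{1,3}; X {2,4,5}->{2,4}; Y {1,2,3,5}->{3,5}
pass 2: no change
Fixpoint after 2 passes: D(V) = {1,3}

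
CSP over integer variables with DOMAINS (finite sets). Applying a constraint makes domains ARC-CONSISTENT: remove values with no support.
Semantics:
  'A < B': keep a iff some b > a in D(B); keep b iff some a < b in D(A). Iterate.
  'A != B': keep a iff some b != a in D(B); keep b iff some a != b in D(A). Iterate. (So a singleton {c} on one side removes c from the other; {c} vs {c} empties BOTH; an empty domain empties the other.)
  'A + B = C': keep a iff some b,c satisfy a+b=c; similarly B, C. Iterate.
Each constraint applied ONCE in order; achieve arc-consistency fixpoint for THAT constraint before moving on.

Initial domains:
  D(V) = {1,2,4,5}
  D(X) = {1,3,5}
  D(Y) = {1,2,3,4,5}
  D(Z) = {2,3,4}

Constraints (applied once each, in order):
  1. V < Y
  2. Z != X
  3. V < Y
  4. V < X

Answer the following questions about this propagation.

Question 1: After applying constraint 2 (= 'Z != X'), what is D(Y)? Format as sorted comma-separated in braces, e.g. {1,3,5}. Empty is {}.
Answer: {2,3,4,5}

Derivation:
Constraint 1 (V < Y) on D(V)={1,2,4,5} D(Y)={1,2,3,4,5}: V {1,2,4,5}->{1,2,4}; Y {1,2,3,4,5}->{2,3,4,5}
Constraint 2 (Z != X) on D(Z)={2,3,4} D(X)={1,3,5}: no change
So after constraint 2: D(Y) = {2,3,4,5}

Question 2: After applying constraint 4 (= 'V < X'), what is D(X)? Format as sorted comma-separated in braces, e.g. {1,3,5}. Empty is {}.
Answer: {3,5}

Derivation:
Constraint 1 (V < Y) on D(V)={1,2,4,5} D(Y)={1,2,3,4,5}: V {1,2,4,5}->{1,2,4}; Y {1,2,3,4,5}->{2,3,4,5}
Constraint 2 (Z != X) on D(Z)={2,3,4} D(X)={1,3,5}: no change
Constraint 3 (V < Y) on D(V)={1,2,4} D(Y)={2,3,4,5}: no change
Constraint 4 (V < X) on D(V)={1,2,4} D(X)={1,3,5}: X {1,3,5}->{3,5}
So after constraint 4: D(X) = {3,5}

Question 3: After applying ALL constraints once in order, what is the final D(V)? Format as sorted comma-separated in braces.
Constraint 1 (V < Y) on D(V)={1,2,4,5} D(Y)={1,2,3,4,5}: V {1,2,4,5}->{1,2,4}; Y {1,2,3,4,5}->{2,3,4,5}
Constraint 2 (Z != X) on D(Z)={2,3,4} D(X)={1,3,5}: no change
Constraint 3 (V < Y) on D(V)={1,2,4} D(Y)={2,3,4,5}: no change
Constraint 4 (V < X) on D(V)={1,2,4} D(X)={1,3,5}: X {1,3,5}->{3,5}
So after all 4 constraints: D(V) = {1,2,4}

Answer: {1,2,4}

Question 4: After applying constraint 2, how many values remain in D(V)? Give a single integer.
Answer: 3

Derivation:
Constraint 1 (V < Y) on D(V)={1,2,4,5} D(Y)={1,2,3,4,5}: V {1,2,4,5}->{1,2,4}; Y {1,2,3,4,5}->{2,3,4,5}
Constraint 2 (Z != X) on D(Z)={2,3,4} D(X)={1,3,5}: no change
So after constraint 2: D(V)={1,2,4}, size = 3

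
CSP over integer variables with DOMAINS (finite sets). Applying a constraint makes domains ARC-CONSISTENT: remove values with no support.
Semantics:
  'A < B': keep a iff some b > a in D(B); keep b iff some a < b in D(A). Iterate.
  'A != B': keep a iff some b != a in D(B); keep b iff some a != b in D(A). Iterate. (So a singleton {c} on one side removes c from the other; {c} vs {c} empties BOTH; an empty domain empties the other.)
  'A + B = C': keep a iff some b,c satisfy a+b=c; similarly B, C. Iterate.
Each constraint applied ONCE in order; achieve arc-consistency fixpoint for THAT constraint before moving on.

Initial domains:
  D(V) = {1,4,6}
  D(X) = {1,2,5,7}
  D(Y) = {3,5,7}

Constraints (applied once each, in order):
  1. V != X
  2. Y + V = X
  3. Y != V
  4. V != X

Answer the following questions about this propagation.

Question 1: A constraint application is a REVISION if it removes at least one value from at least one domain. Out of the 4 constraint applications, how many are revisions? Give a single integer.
Constraint 1 (V != X) on D(V)={1,4,6} D(X)={1,2,5,7}: no change => not a revision
Constraint 2 (Y + V = X) on D(Y)={3,5,7} D(V)={1,4,6} D(X)={1,2,5,7}: Y {3,5,7}->{3}; V {1,4,6}->{4}; X {1,2,5,7}->{7} => REVISION
Constraint 3 (Y != V) on D(Y)={3} D(V)={4}: no change => not a revision
Constraint 4 (V != X) on D(V)={4} D(X)={7}: no change => not a revision
Total revisions = 1

Answer: 1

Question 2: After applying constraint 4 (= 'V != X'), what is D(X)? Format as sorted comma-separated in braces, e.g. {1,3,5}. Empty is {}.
Constraint 1 (V != X) on D(V)={1,4,6} D(X)={1,2,5,7}: no change
Constraint 2 (Y + V = X) on D(Y)={3,5,7} D(V)={1,4,6} D(X)={1,2,5,7}: Y {3,5,7}->{3}; V {1,4,6}->{4}; X {1,2,5,7}->{7}
Constraint 3 (Y != V) on D(Y)={3} D(V)={4}: no change
Constraint 4 (V != X) on D(V)={4} D(X)={7}: no change
So after constraint 4: D(X) = {7}

Answer: {7}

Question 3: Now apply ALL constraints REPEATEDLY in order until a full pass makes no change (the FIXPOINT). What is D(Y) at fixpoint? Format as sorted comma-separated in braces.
Answer: {3}

Derivation:
pass 0 (initial): D(Y)={3,5,7}
pass 1: V {1,4,6}->{4}; X {1,2,5,7}->{7}; Y {3,5,7}->{3}
pass 2: no change
Fixpoint after 2 passes: D(Y) = {3}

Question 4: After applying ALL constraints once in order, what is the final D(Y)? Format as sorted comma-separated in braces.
Answer: {3}

Derivation:
Constraint 1 (V != X) on D(V)={1,4,6} D(X)={1,2,5,7}: no change
Constraint 2 (Y + V = X) on D(Y)={3,5,7} D(V)={1,4,6} D(X)={1,2,5,7}: Y {3,5,7}->{3}; V {1,4,6}->{4}; X {1,2,5,7}->{7}
Constraint 3 (Y != V) on D(Y)={3} D(V)={4}: no change
Constraint 4 (V != X) on D(V)={4} D(X)={7}: no change
So after all 4 constraints: D(Y) = {3}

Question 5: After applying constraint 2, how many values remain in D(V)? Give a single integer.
Answer: 1

Derivation:
Constraint 1 (V != X) on D(V)={1,4,6} D(X)={1,2,5,7}: no change
Constraint 2 (Y + V = X) on D(Y)={3,5,7} D(V)={1,4,6} D(X)={1,2,5,7}: Y {3,5,7}->{3}; V {1,4,6}->{4}; X {1,2,5,7}->{7}
So after constraint 2: D(V)={4}, size = 1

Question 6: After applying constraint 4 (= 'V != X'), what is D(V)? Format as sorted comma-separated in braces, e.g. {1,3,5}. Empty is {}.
Answer: {4}

Derivation:
Constraint 1 (V != X) on D(V)={1,4,6} D(X)={1,2,5,7}: no change
Constraint 2 (Y + V = X) on D(Y)={3,5,7} D(V)={1,4,6} D(X)={1,2,5,7}: Y {3,5,7}->{3}; V {1,4,6}->{4}; X {1,2,5,7}->{7}
Constraint 3 (Y != V) on D(Y)={3} D(V)={4}: no change
Constraint 4 (V != X) on D(V)={4} D(X)={7}: no change
So after constraint 4: D(V) = {4}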